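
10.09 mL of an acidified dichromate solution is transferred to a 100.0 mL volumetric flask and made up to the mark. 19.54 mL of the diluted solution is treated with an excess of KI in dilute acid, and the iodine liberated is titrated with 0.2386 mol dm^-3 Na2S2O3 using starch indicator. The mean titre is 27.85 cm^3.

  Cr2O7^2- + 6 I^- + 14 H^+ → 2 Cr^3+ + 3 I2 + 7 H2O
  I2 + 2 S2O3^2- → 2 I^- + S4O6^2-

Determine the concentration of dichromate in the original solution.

n(S2O3^2-) = 0.02785 × 0.2386 = 6.645 × 10^-3 mol
n(I2) = n(S2O3^2-)/2 = 3.323 × 10^-3 mol
From the 1:3 ratio, n(Cr2O7^2-) in the aliquot = 1/3 × 3.323 × 10^-3 = 1.108 × 10^-3 mol
[Cr2O7^2-]_dilute = 1.108 × 10^-3 / 0.01954 = 0.05668 mol/L
[Cr2O7^2-]_original = 0.05668 × 100.0/10.09 = 0.5617 mol/L

0.5617 mol/L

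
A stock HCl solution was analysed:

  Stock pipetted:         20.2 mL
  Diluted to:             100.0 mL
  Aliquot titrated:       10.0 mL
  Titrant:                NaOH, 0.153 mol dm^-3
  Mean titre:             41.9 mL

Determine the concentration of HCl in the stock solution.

3.17 mol/L

HCl + NaOH → NaCl + H2O
n(NaOH) = 0.0419 × 0.153 = 6.41 × 10^-3 mol
n(HCl) in the aliquot = 6.41 × 10^-3 mol (1:1 ratio)
[HCl]_dilute = 6.41 × 10^-3 / 0.0100 = 0.641 mol/L
Dilution factor = 100.0 / 20.2 = 4.950
[HCl]_stock = 0.641 × 4.950 = 3.17 mol/L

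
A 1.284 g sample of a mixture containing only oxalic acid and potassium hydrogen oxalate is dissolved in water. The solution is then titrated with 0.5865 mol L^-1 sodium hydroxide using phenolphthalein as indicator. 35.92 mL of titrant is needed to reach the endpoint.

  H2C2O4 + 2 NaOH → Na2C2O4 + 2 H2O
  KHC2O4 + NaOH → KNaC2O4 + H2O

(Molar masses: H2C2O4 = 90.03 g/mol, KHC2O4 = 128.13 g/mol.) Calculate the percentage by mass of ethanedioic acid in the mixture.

n(NaOH) = 0.03592 × 0.5865 = 0.02107 mol
Let x = n(H2C2O4), y = n(KHC2O4).
Titrant: 2x + 1y = 0.02107;  mass: 90.03x + 128.13y = 1.284
Solving, x = 8.514 × 10^-3 mol, y = 4.039 × 10^-3 mol
mass of H2C2O4 = 8.514 × 10^-3 × 90.03 = 0.7665 g
% H2C2O4 = 0.7665 / 1.284 × 100 = 59.70 %

59.70 %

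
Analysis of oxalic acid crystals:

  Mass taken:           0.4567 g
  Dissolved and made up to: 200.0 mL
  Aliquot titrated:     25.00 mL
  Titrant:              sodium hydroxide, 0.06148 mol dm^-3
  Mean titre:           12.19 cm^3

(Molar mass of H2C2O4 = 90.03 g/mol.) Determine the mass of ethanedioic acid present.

0.2699 g

H2C2O4 + 2 NaOH → Na2C2O4 + 2 H2O
n(NaOH) per titration = 0.01219 × 0.06148 = 7.494 × 10^-4 mol
From the 1:2 ratio, n(H2C2O4) in each aliquot = 1/2 × 7.494 × 10^-4 = 3.747 × 10^-4 mol
n(H2C2O4) in the whole flask = 3.747 × 10^-4 × 200.0/25.00 = 2.998 × 10^-3 mol
mass of H2C2O4 = 2.998 × 10^-3 × 90.03 = 0.2699 g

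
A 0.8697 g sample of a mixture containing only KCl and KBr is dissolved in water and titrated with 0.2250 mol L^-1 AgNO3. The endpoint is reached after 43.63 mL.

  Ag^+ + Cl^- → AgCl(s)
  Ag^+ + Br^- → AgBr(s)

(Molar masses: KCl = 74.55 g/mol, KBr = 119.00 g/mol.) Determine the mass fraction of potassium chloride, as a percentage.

n(AgNO3) = 0.04363 × 0.2250 = 9.817 × 10^-3 mol
Let x = n(KCl), y = n(KBr).
Titrant: 1x + 1y = 9.817 × 10^-3;  mass: 74.55x + 119.00y = 0.8697
Solving, x = 6.715 × 10^-3 mol, y = 3.101 × 10^-3 mol
mass of KCl = 6.715 × 10^-3 × 74.55 = 0.5006 g
% KCl = 0.5006 / 0.8697 × 100 = 57.56 %

57.56 %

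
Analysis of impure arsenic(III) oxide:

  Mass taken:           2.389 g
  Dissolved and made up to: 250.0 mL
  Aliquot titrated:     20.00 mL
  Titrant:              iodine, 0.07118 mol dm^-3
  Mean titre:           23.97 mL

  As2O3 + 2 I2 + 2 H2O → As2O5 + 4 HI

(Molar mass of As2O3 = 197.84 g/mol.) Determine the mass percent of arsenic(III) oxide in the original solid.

n(I2) per titration = 0.02397 × 0.07118 = 1.706 × 10^-3 mol
From the 1:2 ratio, n(As2O3) in each aliquot = 1/2 × 1.706 × 10^-3 = 8.531 × 10^-4 mol
n(As2O3) in the whole flask = 8.531 × 10^-4 × 250.0/20.00 = 0.01066 mol
mass of As2O3 = 0.01066 × 197.84 = 2.110 g
% As2O3 = 2.110 / 2.389 × 100 = 88.31 %

88.31 %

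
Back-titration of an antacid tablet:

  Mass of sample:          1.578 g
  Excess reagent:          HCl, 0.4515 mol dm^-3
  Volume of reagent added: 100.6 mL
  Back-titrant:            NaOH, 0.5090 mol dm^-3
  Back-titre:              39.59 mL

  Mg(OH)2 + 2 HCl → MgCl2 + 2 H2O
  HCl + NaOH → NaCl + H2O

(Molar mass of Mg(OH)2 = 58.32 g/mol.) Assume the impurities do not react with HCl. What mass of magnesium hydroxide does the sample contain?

0.7369 g

n(HCl) added = 0.1006 × 0.4515 = 0.04542 mol
n(NaOH) used in back-titration = 0.03959 × 0.5090 = 0.02015 mol
n(HCl) left over = 0.02015 mol (1:1 ratio)
n(HCl) consumed by analyte = 0.04542 − 0.02015 = 0.02527 mol
From the 1:2 ratio, n(Mg(OH)2) = 1/2 × 0.02527 = 0.01263 mol
mass of Mg(OH)2 = 0.01263 × 58.32 = 0.7369 g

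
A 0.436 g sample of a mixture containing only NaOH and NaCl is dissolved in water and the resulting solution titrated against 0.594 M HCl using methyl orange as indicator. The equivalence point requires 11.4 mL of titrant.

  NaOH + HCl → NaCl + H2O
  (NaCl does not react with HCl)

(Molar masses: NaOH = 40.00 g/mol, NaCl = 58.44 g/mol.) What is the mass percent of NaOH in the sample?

62.1 %

n(HCl) = 0.0114 × 0.594 = 6.77 × 10^-3 mol
Let x = n(NaOH), y = n(NaCl).
Titrant: 1x = 6.77 × 10^-3;  mass: 40.00x + 58.44y = 0.436
Solving, x = 6.77 × 10^-3 mol, y = 2.83 × 10^-3 mol
mass of NaOH = 6.77 × 10^-3 × 40.00 = 0.271 g
% NaOH = 0.271 / 0.436 × 100 = 62.1 %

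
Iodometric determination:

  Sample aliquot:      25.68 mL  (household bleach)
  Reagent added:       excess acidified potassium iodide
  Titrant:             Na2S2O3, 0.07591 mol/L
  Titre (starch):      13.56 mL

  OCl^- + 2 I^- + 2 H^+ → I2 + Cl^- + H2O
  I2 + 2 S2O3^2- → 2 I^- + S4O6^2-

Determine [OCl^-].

0.02004 mol/L

n(S2O3^2-) = 0.01356 × 0.07591 = 1.029 × 10^-3 mol
n(I2) = n(S2O3^2-)/2 = 5.147 × 10^-4 mol
n(OCl^-) in the aliquot = 5.147 × 10^-4 mol (1:1 ratio)
[OCl^-] = 5.147 × 10^-4 / 0.02568 = 0.02004 mol/L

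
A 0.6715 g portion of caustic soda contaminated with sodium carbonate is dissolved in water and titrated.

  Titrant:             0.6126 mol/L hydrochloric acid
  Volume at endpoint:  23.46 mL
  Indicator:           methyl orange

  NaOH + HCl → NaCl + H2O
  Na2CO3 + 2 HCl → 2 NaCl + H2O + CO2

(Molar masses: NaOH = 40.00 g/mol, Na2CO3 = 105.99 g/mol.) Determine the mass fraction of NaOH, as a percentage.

n(HCl) = 0.02346 × 0.6126 = 0.01437 mol
Let x = n(NaOH), y = n(Na2CO3).
Titrant: 1x + 2y = 0.01437;  mass: 40.00x + 105.99y = 0.6715
Solving, x = 6.935 × 10^-3 mol, y = 3.718 × 10^-3 mol
mass of NaOH = 6.935 × 10^-3 × 40.00 = 0.2774 g
% NaOH = 0.2774 / 0.6715 × 100 = 41.31 %

41.31 %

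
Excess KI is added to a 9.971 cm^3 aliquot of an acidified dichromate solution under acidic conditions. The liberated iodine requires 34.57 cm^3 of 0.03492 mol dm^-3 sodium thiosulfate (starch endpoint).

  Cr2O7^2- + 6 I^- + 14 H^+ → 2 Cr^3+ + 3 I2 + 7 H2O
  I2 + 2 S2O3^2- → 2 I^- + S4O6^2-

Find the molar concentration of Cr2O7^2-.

0.02018 mol/L

n(S2O3^2-) = 0.03457 × 0.03492 = 1.207 × 10^-3 mol
n(I2) = n(S2O3^2-)/2 = 6.036 × 10^-4 mol
From the 1:3 ratio, n(Cr2O7^2-) in the aliquot = 1/3 × 6.036 × 10^-4 = 2.012 × 10^-4 mol
[Cr2O7^2-] = 2.012 × 10^-4 / 0.009971 = 0.02018 mol/L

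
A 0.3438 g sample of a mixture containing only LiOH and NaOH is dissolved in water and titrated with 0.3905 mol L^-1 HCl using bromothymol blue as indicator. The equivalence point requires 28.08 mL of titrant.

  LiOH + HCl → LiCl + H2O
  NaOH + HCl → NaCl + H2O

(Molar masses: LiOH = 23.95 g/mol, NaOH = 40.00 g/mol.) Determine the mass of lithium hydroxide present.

n(HCl) = 0.02808 × 0.3905 = 0.01097 mol
Let x = n(LiOH), y = n(NaOH).
Titrant: 1x + 1y = 0.01097;  mass: 23.95x + 40.00y = 0.3438
Solving, x = 5.907 × 10^-3 mol, y = 5.058 × 10^-3 mol
mass of LiOH = 5.907 × 10^-3 × 23.95 = 0.1415 g

0.1415 g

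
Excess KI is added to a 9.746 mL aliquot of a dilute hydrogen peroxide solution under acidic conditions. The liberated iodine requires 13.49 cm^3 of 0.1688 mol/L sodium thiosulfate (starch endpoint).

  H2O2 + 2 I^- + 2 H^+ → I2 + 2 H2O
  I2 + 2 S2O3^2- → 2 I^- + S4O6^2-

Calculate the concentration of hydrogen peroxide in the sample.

n(S2O3^2-) = 0.01349 × 0.1688 = 2.277 × 10^-3 mol
n(I2) = n(S2O3^2-)/2 = 1.139 × 10^-3 mol
n(H2O2) in the aliquot = 1.139 × 10^-3 mol (1:1 ratio)
[H2O2] = 1.139 × 10^-3 / 0.009746 = 0.1168 mol/L

0.1168 mol/L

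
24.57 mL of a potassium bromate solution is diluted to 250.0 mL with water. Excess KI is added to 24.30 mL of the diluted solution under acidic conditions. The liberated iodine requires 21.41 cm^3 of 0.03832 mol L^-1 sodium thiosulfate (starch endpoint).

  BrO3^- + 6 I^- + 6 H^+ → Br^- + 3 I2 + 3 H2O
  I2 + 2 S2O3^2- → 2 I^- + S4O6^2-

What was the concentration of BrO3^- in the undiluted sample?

0.05726 mol/L

n(S2O3^2-) = 0.02141 × 0.03832 = 8.204 × 10^-4 mol
n(I2) = n(S2O3^2-)/2 = 4.102 × 10^-4 mol
From the 1:3 ratio, n(BrO3^-) in the aliquot = 1/3 × 4.102 × 10^-4 = 1.367 × 10^-4 mol
[BrO3^-]_dilute = 1.367 × 10^-4 / 0.02430 = 0.005627 mol/L
[BrO3^-]_original = 0.005627 × 250.0/24.57 = 0.05726 mol/L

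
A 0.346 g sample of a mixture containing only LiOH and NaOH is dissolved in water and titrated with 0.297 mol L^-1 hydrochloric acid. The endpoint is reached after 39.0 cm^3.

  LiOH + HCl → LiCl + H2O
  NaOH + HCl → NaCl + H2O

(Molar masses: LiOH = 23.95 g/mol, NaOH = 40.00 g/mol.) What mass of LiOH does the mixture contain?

0.175 g

n(HCl) = 0.0390 × 0.297 = 0.0116 mol
Let x = n(LiOH), y = n(NaOH).
Titrant: 1x + 1y = 0.0116;  mass: 23.95x + 40.00y = 0.346
Solving, x = 7.31 × 10^-3 mol, y = 4.27 × 10^-3 mol
mass of LiOH = 7.31 × 10^-3 × 23.95 = 0.175 g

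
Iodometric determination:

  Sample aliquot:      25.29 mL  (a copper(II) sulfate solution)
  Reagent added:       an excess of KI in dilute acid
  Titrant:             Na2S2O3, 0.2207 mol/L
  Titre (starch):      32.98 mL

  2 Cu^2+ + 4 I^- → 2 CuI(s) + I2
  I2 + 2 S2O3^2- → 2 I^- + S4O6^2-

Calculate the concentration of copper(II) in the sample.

n(S2O3^2-) = 0.03298 × 0.2207 = 7.279 × 10^-3 mol
n(I2) = n(S2O3^2-)/2 = 3.639 × 10^-3 mol
From the 2:1 ratio, n(Cu2+) in the aliquot = 2/1 × 3.639 × 10^-3 = 7.279 × 10^-3 mol
[Cu2+] = 7.279 × 10^-3 / 0.02529 = 0.2878 mol/L

0.2878 mol/L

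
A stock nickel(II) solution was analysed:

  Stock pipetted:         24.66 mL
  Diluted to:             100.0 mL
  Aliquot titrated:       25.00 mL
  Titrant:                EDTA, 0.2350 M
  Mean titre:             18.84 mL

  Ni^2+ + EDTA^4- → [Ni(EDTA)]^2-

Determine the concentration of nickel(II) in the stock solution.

0.7182 M

n(EDTA) = 0.01884 × 0.2350 = 4.427 × 10^-3 mol
n(Ni2+) in the aliquot = 4.427 × 10^-3 mol (1:1 ratio)
[Ni2+]_dilute = 4.427 × 10^-3 / 0.02500 = 0.1771 mol/L
Dilution factor = 100.0 / 24.66 = 4.055
[Ni2+]_stock = 0.1771 × 4.055 = 0.7182 mol/L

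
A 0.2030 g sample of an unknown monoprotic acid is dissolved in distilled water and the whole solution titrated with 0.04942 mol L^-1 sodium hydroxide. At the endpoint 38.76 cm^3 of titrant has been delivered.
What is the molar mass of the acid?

n(NaOH) = 0.03876 L × 0.04942 mol/L = 1.916 × 10^-3 mol
n(HA) = 1.916 × 10^-3 mol (1:1 ratio)
M = m / n = 0.2030 g / 1.916 × 10^-3 mol = 106.0 g/mol

106.0 g/mol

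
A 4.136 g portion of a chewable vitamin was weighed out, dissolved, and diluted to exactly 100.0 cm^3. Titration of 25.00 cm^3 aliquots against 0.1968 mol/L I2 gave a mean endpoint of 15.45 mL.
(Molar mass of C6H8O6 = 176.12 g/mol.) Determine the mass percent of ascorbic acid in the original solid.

51.79 %

C6H8O6 + I2 → C6H6O6 + 2 HI
n(I2) per titration = 0.01545 × 0.1968 = 3.041 × 10^-3 mol
n(C6H8O6) in each aliquot = 3.041 × 10^-3 mol (1:1 ratio)
n(C6H8O6) in the whole flask = 3.041 × 10^-3 × 100.0/25.00 = 0.01216 mol
mass of C6H8O6 = 0.01216 × 176.12 = 2.142 g
% C6H8O6 = 2.142 / 4.136 × 100 = 51.79 %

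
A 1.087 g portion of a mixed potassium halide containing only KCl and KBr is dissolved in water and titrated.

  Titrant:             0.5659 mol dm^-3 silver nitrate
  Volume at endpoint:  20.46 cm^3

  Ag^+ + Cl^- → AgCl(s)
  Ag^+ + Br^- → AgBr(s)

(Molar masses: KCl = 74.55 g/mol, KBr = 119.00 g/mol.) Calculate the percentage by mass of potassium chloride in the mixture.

44.87 %

n(AgNO3) = 0.02046 × 0.5659 = 0.01158 mol
Let x = n(KCl), y = n(KBr).
Titrant: 1x + 1y = 0.01158;  mass: 74.55x + 119.00y = 1.087
Solving, x = 6.543 × 10^-3 mol, y = 5.036 × 10^-3 mol
mass of KCl = 6.543 × 10^-3 × 74.55 = 0.4878 g
% KCl = 0.4878 / 1.087 × 100 = 44.87 %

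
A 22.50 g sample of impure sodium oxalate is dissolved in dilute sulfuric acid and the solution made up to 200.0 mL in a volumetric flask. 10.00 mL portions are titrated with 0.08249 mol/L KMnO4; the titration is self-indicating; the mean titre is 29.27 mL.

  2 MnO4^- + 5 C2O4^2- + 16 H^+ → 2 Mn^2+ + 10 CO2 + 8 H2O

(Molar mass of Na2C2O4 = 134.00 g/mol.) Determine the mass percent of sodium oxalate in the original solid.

71.90 %

n(KMnO4) per titration = 0.02927 × 0.08249 = 2.414 × 10^-3 mol
From the 5:2 ratio, n(Na2C2O4) in each aliquot = 5/2 × 2.414 × 10^-3 = 6.036 × 10^-3 mol
n(Na2C2O4) in the whole flask = 6.036 × 10^-3 × 200.0/10.00 = 0.1207 mol
mass of Na2C2O4 = 0.1207 × 134.00 = 16.18 g
% Na2C2O4 = 16.18 / 22.50 × 100 = 71.90 %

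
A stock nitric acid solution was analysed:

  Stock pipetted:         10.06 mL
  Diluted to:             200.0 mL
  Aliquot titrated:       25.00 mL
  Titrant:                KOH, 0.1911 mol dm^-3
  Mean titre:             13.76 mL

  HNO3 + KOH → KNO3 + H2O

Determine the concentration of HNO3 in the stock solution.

n(KOH) = 0.01376 × 0.1911 = 2.630 × 10^-3 mol
n(HNO3) in the aliquot = 2.630 × 10^-3 mol (1:1 ratio)
[HNO3]_dilute = 2.630 × 10^-3 / 0.02500 = 0.1052 mol/L
Dilution factor = 200.0 / 10.06 = 19.88
[HNO3]_stock = 0.1052 × 19.88 = 2.091 mol/L

2.091 mol/L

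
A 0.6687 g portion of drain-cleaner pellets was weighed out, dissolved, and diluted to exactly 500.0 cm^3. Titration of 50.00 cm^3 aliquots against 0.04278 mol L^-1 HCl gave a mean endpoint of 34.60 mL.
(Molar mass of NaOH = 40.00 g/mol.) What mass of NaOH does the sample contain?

NaOH + HCl → NaCl + H2O
n(HCl) per titration = 0.03460 × 0.04278 = 1.480 × 10^-3 mol
n(NaOH) in each aliquot = 1.480 × 10^-3 mol (1:1 ratio)
n(NaOH) in the whole flask = 1.480 × 10^-3 × 500.0/50.00 = 0.01480 mol
mass of NaOH = 0.01480 × 40.00 = 0.5921 g

0.5921 g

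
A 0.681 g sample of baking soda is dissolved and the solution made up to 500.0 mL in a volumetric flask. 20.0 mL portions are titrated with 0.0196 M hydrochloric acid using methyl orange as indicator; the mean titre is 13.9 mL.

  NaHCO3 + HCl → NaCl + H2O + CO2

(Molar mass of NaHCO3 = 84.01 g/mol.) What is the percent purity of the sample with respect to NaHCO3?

84.0 %

n(HCl) per titration = 0.0139 × 0.0196 = 2.72 × 10^-4 mol
n(NaHCO3) in each aliquot = 2.72 × 10^-4 mol (1:1 ratio)
n(NaHCO3) in the whole flask = 2.72 × 10^-4 × 500.0/20.0 = 6.81 × 10^-3 mol
mass of NaHCO3 = 6.81 × 10^-3 × 84.01 = 0.572 g
% NaHCO3 = 0.572 / 0.681 × 100 = 84.0 %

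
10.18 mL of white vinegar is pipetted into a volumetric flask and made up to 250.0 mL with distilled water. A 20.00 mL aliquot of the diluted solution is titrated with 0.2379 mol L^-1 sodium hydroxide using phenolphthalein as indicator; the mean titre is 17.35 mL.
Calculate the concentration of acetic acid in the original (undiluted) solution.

5.068 mol/L

CH3COOH + NaOH → CH3COONa + H2O
n(NaOH) = 0.01735 × 0.2379 = 4.128 × 10^-3 mol
n(CH3COOH) in the aliquot = 4.128 × 10^-3 mol (1:1 ratio)
[CH3COOH]_dilute = 4.128 × 10^-3 / 0.02000 = 0.2064 mol/L
Dilution factor = 250.0 / 10.18 = 24.56
[CH3COOH]_stock = 0.2064 × 24.56 = 5.068 mol/L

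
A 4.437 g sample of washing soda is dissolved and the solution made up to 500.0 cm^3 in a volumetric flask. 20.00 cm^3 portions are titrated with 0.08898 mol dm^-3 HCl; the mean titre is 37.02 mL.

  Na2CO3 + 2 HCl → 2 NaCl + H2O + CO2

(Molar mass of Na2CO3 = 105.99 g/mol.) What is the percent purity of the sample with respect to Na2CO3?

98.36 %

n(HCl) per titration = 0.03702 × 0.08898 = 3.294 × 10^-3 mol
From the 1:2 ratio, n(Na2CO3) in each aliquot = 1/2 × 3.294 × 10^-3 = 1.647 × 10^-3 mol
n(Na2CO3) in the whole flask = 1.647 × 10^-3 × 500.0/20.00 = 0.04118 mol
mass of Na2CO3 = 0.04118 × 105.99 = 4.364 g
% Na2CO3 = 4.364 / 4.437 × 100 = 98.36 %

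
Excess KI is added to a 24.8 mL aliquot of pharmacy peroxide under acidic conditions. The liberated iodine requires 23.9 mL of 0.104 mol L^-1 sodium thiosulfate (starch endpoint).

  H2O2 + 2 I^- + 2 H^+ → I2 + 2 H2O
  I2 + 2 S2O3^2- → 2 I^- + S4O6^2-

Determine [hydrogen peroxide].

0.0501 mol/L

n(S2O3^2-) = 0.0239 × 0.104 = 2.49 × 10^-3 mol
n(I2) = n(S2O3^2-)/2 = 1.24 × 10^-3 mol
n(H2O2) in the aliquot = 1.24 × 10^-3 mol (1:1 ratio)
[H2O2] = 1.24 × 10^-3 / 0.0248 = 0.0501 mol/L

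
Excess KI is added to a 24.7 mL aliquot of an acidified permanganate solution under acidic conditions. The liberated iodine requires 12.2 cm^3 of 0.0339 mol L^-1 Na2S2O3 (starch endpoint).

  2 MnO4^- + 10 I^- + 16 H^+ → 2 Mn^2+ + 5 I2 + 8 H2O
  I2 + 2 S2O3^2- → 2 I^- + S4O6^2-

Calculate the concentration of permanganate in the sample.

n(S2O3^2-) = 0.0122 × 0.0339 = 4.14 × 10^-4 mol
n(I2) = n(S2O3^2-)/2 = 2.07 × 10^-4 mol
From the 2:5 ratio, n(MnO4^-) in the aliquot = 2/5 × 2.07 × 10^-4 = 8.27 × 10^-5 mol
[MnO4^-] = 8.27 × 10^-5 / 0.0247 = 0.00335 mol/L

0.00335 mol/L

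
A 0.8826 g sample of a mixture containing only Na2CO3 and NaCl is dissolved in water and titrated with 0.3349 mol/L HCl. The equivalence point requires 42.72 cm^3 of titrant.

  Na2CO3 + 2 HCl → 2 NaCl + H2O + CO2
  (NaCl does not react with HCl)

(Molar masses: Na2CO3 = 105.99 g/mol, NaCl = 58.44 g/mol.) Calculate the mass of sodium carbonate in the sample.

0.7582 g

n(HCl) = 0.04272 × 0.3349 = 0.01431 mol
Let x = n(Na2CO3), y = n(NaCl).
Titrant: 2x = 0.01431;  mass: 105.99x + 58.44y = 0.8826
Solving, x = 7.153 × 10^-3 mol, y = 2.129 × 10^-3 mol
mass of Na2CO3 = 7.153 × 10^-3 × 105.99 = 0.7582 g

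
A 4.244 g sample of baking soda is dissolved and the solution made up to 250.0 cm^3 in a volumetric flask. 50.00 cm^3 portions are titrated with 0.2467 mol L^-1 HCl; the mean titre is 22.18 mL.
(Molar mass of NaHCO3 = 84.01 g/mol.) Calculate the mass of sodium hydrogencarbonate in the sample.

2.298 g

NaHCO3 + HCl → NaCl + H2O + CO2
n(HCl) per titration = 0.02218 × 0.2467 = 5.472 × 10^-3 mol
n(NaHCO3) in each aliquot = 5.472 × 10^-3 mol (1:1 ratio)
n(NaHCO3) in the whole flask = 5.472 × 10^-3 × 250.0/50.00 = 0.02736 mol
mass of NaHCO3 = 0.02736 × 84.01 = 2.298 g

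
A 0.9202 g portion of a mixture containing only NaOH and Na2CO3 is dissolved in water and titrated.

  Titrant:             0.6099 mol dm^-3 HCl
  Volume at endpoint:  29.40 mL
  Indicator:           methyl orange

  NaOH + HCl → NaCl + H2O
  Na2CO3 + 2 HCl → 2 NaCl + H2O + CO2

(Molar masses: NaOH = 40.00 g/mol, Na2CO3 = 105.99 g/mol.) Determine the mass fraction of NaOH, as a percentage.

10.05 %

n(HCl) = 0.02940 × 0.6099 = 0.01793 mol
Let x = n(NaOH), y = n(Na2CO3).
Titrant: 1x + 2y = 0.01793;  mass: 40.00x + 105.99y = 0.9202
Solving, x = 2.313 × 10^-3 mol, y = 7.809 × 10^-3 mol
mass of NaOH = 2.313 × 10^-3 × 40.00 = 0.09252 g
% NaOH = 0.09252 / 0.9202 × 100 = 10.05 %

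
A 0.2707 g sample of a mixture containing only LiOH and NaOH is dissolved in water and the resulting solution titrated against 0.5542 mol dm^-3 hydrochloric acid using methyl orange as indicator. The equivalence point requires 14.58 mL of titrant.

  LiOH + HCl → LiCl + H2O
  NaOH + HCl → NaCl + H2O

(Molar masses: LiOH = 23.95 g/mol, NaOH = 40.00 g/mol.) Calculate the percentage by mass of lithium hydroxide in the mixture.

28.95 %

n(HCl) = 0.01458 × 0.5542 = 8.080 × 10^-3 mol
Let x = n(LiOH), y = n(NaOH).
Titrant: 1x + 1y = 8.080 × 10^-3;  mass: 23.95x + 40.00y = 0.2707
Solving, x = 3.272 × 10^-3 mol, y = 4.809 × 10^-3 mol
mass of LiOH = 3.272 × 10^-3 × 23.95 = 0.07836 g
% LiOH = 0.07836 / 0.2707 × 100 = 28.95 %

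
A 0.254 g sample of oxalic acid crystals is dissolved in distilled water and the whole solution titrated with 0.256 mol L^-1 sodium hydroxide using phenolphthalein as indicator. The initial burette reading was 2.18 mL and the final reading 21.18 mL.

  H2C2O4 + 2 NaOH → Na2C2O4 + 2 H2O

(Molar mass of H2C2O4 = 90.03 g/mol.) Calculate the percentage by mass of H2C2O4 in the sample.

86.2 %

n(NaOH) = 0.0190 L × 0.256 mol/L = 4.86 × 10^-3 mol
From the 1:2 ratio, n(H2C2O4) = 1/2 × 4.86 × 10^-3 = 2.43 × 10^-3 mol
mass of H2C2O4 = 2.43 × 10^-3 × 90.03 g/mol = 0.219 g
% H2C2O4 = 0.219 / 0.254 × 100 = 86.2 %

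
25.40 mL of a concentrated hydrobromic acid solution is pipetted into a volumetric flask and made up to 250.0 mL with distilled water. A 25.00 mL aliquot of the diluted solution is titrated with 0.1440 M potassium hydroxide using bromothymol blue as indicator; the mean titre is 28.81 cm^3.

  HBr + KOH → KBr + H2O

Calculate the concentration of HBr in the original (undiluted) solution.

1.633 M

n(KOH) = 0.02881 × 0.1440 = 4.149 × 10^-3 mol
n(HBr) in the aliquot = 4.149 × 10^-3 mol (1:1 ratio)
[HBr]_dilute = 4.149 × 10^-3 / 0.02500 = 0.1659 mol/L
Dilution factor = 250.0 / 25.40 = 9.843
[HBr]_stock = 0.1659 × 9.843 = 1.633 mol/L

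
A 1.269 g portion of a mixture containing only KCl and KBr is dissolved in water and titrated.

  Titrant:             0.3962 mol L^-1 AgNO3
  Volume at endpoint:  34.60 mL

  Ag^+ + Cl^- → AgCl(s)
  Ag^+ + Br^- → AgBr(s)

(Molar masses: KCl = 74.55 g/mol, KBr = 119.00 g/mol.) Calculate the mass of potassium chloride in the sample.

0.6077 g

n(AgNO3) = 0.03460 × 0.3962 = 0.01371 mol
Let x = n(KCl), y = n(KBr).
Titrant: 1x + 1y = 0.01371;  mass: 74.55x + 119.00y = 1.269
Solving, x = 8.151 × 10^-3 mol, y = 5.557 × 10^-3 mol
mass of KCl = 8.151 × 10^-3 × 74.55 = 0.6077 g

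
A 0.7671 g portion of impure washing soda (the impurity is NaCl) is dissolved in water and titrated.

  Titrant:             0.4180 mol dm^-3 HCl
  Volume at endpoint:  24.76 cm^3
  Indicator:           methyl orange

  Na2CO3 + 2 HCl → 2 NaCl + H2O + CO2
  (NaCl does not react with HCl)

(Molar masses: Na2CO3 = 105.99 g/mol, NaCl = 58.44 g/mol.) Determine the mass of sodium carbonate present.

0.5485 g

n(HCl) = 0.02476 × 0.4180 = 0.01035 mol
Let x = n(Na2CO3), y = n(NaCl).
Titrant: 2x = 0.01035;  mass: 105.99x + 58.44y = 0.7671
Solving, x = 5.175 × 10^-3 mol, y = 3.741 × 10^-3 mol
mass of Na2CO3 = 5.175 × 10^-3 × 105.99 = 0.5485 g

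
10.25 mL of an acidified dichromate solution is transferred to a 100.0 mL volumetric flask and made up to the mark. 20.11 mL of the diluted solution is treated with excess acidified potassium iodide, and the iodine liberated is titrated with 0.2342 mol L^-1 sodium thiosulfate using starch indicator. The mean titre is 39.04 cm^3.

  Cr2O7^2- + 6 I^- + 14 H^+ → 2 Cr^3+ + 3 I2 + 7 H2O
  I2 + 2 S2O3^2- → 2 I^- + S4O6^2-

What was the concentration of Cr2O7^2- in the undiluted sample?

n(S2O3^2-) = 0.03904 × 0.2342 = 9.143 × 10^-3 mol
n(I2) = n(S2O3^2-)/2 = 4.572 × 10^-3 mol
From the 1:3 ratio, n(Cr2O7^2-) in the aliquot = 1/3 × 4.572 × 10^-3 = 1.524 × 10^-3 mol
[Cr2O7^2-]_dilute = 1.524 × 10^-3 / 0.02011 = 0.07578 mol/L
[Cr2O7^2-]_original = 0.07578 × 100.0/10.25 = 0.7393 mol/L

0.7393 mol/L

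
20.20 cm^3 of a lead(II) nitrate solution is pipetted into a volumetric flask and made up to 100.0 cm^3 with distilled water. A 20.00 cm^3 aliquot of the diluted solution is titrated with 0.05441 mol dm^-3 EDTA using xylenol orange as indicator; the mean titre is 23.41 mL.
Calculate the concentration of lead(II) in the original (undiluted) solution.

0.3153 mol/L

Pb^2+ + EDTA^4- → [Pb(EDTA)]^2-
n(EDTA) = 0.02341 × 0.05441 = 1.274 × 10^-3 mol
n(Pb2+) in the aliquot = 1.274 × 10^-3 mol (1:1 ratio)
[Pb2+]_dilute = 1.274 × 10^-3 / 0.02000 = 0.06369 mol/L
Dilution factor = 100.0 / 20.20 = 4.950
[Pb2+]_stock = 0.06369 × 4.950 = 0.3153 mol/L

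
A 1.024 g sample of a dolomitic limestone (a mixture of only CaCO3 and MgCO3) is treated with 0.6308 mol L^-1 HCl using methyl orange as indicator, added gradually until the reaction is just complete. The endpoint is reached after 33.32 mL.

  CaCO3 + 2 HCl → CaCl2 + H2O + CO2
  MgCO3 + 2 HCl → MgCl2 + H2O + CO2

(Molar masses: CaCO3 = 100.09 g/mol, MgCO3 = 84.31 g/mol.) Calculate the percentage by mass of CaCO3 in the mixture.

85.46 %

n(HCl) = 0.03332 × 0.6308 = 0.02102 mol
Let x = n(CaCO3), y = n(MgCO3).
Titrant: 2x + 2y = 0.02102;  mass: 100.09x + 84.31y = 1.024
Solving, x = 8.744 × 10^-3 mol, y = 1.765 × 10^-3 mol
mass of CaCO3 = 8.744 × 10^-3 × 100.09 = 0.8752 g
% CaCO3 = 0.8752 / 1.024 × 100 = 85.46 %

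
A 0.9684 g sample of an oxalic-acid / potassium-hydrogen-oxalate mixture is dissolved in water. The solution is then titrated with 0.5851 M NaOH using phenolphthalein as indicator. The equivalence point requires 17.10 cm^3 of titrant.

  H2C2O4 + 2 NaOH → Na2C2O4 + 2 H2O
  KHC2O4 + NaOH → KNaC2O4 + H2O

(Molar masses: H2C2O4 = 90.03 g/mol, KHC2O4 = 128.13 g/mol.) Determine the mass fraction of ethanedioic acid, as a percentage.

17.54 %

n(NaOH) = 0.01710 × 0.5851 = 0.01001 mol
Let x = n(H2C2O4), y = n(KHC2O4).
Titrant: 2x + 1y = 0.01001;  mass: 90.03x + 128.13y = 0.9684
Solving, x = 1.886 × 10^-3 mol, y = 6.233 × 10^-3 mol
mass of H2C2O4 = 1.886 × 10^-3 × 90.03 = 0.1698 g
% H2C2O4 = 0.1698 / 0.9684 × 100 = 17.54 %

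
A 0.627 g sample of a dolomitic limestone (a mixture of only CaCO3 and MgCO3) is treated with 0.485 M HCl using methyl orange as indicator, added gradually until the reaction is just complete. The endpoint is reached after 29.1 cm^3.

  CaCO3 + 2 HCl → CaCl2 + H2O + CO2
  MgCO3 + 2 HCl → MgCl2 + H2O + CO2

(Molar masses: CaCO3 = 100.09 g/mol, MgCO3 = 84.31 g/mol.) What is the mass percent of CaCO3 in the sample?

32.4 %

n(HCl) = 0.0291 × 0.485 = 0.0141 mol
Let x = n(CaCO3), y = n(MgCO3).
Titrant: 2x + 2y = 0.0141;  mass: 100.09x + 84.31y = 0.627
Solving, x = 2.03 × 10^-3 mol, y = 5.03 × 10^-3 mol
mass of CaCO3 = 2.03 × 10^-3 × 100.09 = 0.203 g
% CaCO3 = 0.203 / 0.627 × 100 = 32.4 %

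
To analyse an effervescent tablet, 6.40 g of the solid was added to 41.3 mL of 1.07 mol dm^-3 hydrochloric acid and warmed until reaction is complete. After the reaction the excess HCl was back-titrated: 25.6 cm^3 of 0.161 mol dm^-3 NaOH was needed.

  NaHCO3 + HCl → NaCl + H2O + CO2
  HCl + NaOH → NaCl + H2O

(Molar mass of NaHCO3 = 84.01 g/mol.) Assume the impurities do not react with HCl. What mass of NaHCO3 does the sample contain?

n(HCl) added = 0.0413 × 1.07 = 0.0442 mol
n(NaOH) used in back-titration = 0.0256 × 0.161 = 4.12 × 10^-3 mol
n(HCl) left over = 4.12 × 10^-3 mol (1:1 ratio)
n(HCl) consumed by analyte = 0.0442 − 4.12 × 10^-3 = 0.0401 mol
n(NaHCO3) = 0.0401 mol (1:1 ratio)
mass of NaHCO3 = 0.0401 × 84.01 = 3.37 g

3.37 g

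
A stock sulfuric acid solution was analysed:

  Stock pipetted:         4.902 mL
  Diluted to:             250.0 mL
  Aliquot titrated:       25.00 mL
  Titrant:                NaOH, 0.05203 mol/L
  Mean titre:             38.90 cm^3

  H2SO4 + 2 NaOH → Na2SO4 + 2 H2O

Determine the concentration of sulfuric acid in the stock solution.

2.064 mol/L

n(NaOH) = 0.03890 × 0.05203 = 2.024 × 10^-3 mol
From the 1:2 ratio, n(H2SO4) in the aliquot = 1/2 × 2.024 × 10^-3 = 1.012 × 10^-3 mol
[H2SO4]_dilute = 1.012 × 10^-3 / 0.02500 = 0.04048 mol/L
Dilution factor = 250.0 / 4.902 = 51.00
[H2SO4]_stock = 0.04048 × 51.00 = 2.064 mol/L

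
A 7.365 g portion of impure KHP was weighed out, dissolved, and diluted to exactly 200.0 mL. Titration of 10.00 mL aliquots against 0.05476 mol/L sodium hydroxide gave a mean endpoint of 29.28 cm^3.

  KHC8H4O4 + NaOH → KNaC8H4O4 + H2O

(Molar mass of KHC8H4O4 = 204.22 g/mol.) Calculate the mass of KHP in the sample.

6.549 g

n(NaOH) per titration = 0.02928 × 0.05476 = 1.603 × 10^-3 mol
n(KHC8H4O4) in each aliquot = 1.603 × 10^-3 mol (1:1 ratio)
n(KHC8H4O4) in the whole flask = 1.603 × 10^-3 × 200.0/10.00 = 0.03207 mol
mass of KHC8H4O4 = 0.03207 × 204.22 = 6.549 g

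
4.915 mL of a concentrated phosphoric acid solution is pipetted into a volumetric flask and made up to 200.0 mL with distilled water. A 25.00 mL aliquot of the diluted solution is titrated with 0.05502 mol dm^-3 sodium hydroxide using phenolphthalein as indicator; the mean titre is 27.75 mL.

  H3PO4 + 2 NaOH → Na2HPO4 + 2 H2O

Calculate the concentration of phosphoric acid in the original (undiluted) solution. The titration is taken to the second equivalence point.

1.243 mol/L

n(NaOH) = 0.02775 × 0.05502 = 1.527 × 10^-3 mol
From the 1:2 ratio, n(H3PO4) in the aliquot = 1/2 × 1.527 × 10^-3 = 7.634 × 10^-4 mol
[H3PO4]_dilute = 7.634 × 10^-4 / 0.02500 = 0.03054 mol/L
Dilution factor = 200.0 / 4.915 = 40.69
[H3PO4]_stock = 0.03054 × 40.69 = 1.243 mol/L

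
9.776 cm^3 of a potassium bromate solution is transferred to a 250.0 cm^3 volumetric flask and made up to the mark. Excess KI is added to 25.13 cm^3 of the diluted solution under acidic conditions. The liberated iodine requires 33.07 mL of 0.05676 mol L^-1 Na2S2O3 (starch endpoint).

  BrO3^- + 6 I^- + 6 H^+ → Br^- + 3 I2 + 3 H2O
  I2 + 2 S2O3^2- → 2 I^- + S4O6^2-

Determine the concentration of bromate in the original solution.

0.3184 mol/L

n(S2O3^2-) = 0.03307 × 0.05676 = 1.877 × 10^-3 mol
n(I2) = n(S2O3^2-)/2 = 9.385 × 10^-4 mol
From the 1:3 ratio, n(BrO3^-) in the aliquot = 1/3 × 9.385 × 10^-4 = 3.128 × 10^-4 mol
[BrO3^-]_dilute = 3.128 × 10^-4 / 0.02513 = 0.01245 mol/L
[BrO3^-]_original = 0.01245 × 250.0/9.776 = 0.3184 mol/L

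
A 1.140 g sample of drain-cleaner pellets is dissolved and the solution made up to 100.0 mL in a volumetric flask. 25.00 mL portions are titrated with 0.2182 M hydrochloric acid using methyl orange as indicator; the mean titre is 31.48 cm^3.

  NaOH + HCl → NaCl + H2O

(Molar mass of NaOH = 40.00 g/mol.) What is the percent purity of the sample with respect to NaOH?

96.41 %

n(HCl) per titration = 0.03148 × 0.2182 = 6.869 × 10^-3 mol
n(NaOH) in each aliquot = 6.869 × 10^-3 mol (1:1 ratio)
n(NaOH) in the whole flask = 6.869 × 10^-3 × 100.0/25.00 = 0.02748 mol
mass of NaOH = 0.02748 × 40.00 = 1.099 g
% NaOH = 1.099 / 1.140 × 100 = 96.41 %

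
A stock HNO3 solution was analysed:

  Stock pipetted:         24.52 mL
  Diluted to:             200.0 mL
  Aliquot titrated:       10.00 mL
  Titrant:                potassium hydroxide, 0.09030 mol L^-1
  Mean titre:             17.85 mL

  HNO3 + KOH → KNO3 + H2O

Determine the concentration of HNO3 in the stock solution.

1.315 mol/L

n(KOH) = 0.01785 × 0.09030 = 1.612 × 10^-3 mol
n(HNO3) in the aliquot = 1.612 × 10^-3 mol (1:1 ratio)
[HNO3]_dilute = 1.612 × 10^-3 / 0.01000 = 0.1612 mol/L
Dilution factor = 200.0 / 24.52 = 8.157
[HNO3]_stock = 0.1612 × 8.157 = 1.315 mol/L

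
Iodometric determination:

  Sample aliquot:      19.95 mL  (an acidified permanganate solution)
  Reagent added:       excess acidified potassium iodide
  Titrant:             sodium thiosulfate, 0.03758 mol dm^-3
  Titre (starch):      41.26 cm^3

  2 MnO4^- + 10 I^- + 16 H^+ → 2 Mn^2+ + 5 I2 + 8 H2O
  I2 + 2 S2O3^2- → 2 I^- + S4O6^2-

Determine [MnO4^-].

n(S2O3^2-) = 0.04126 × 0.03758 = 1.551 × 10^-3 mol
n(I2) = n(S2O3^2-)/2 = 7.753 × 10^-4 mol
From the 2:5 ratio, n(MnO4^-) in the aliquot = 2/5 × 7.753 × 10^-4 = 3.101 × 10^-4 mol
[MnO4^-] = 3.101 × 10^-4 / 0.01995 = 0.01554 mol/L

0.01554 mol/L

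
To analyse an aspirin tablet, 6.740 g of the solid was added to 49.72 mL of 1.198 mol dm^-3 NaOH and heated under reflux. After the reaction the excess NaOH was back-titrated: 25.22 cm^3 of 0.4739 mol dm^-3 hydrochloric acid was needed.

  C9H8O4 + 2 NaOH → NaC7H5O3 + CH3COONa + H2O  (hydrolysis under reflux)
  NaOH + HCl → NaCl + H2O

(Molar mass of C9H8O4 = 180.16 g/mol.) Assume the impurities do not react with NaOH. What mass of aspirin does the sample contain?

4.289 g

n(NaOH) added = 0.04972 × 1.198 = 0.05956 mol
n(HCl) used in back-titration = 0.02522 × 0.4739 = 0.01195 mol
n(NaOH) left over = 0.01195 mol (1:1 ratio)
n(NaOH) consumed by analyte = 0.05956 − 0.01195 = 0.04761 mol
From the 1:2 ratio, n(C9H8O4) = 1/2 × 0.04761 = 0.02381 mol
mass of C9H8O4 = 0.02381 × 180.16 = 4.289 g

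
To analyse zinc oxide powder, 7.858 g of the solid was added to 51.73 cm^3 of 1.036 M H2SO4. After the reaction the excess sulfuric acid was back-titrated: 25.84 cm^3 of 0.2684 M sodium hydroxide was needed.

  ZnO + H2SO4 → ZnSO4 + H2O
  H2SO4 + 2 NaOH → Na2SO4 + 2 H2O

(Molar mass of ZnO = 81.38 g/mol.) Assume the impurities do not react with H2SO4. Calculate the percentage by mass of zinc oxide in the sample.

n(H2SO4) added = 0.05173 × 1.036 = 0.05359 mol
n(NaOH) used in back-titration = 0.02584 × 0.2684 = 6.935 × 10^-3 mol
From the 1:2 ratio, n(H2SO4) left over = 1/2 × 6.935 × 10^-3 = 3.468 × 10^-3 mol
n(H2SO4) consumed by analyte = 0.05359 − 3.468 × 10^-3 = 0.05012 mol
n(ZnO) = 0.05012 mol (1:1 ratio)
mass of ZnO = 0.05012 × 81.38 = 4.079 g
% ZnO = 4.079 / 7.858 × 100 = 51.91 %

51.91 %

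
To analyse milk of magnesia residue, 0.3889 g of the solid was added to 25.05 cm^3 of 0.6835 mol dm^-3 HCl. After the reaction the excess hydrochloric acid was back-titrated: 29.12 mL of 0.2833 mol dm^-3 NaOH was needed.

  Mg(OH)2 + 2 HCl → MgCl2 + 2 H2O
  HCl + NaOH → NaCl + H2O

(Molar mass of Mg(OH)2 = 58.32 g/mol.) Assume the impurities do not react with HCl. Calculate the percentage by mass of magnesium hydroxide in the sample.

66.52 %

n(HCl) added = 0.02505 × 0.6835 = 0.01712 mol
n(NaOH) used in back-titration = 0.02912 × 0.2833 = 8.250 × 10^-3 mol
n(HCl) left over = 8.250 × 10^-3 mol (1:1 ratio)
n(HCl) consumed by analyte = 0.01712 − 8.250 × 10^-3 = 8.872 × 10^-3 mol
From the 1:2 ratio, n(Mg(OH)2) = 1/2 × 8.872 × 10^-3 = 4.436 × 10^-3 mol
mass of Mg(OH)2 = 4.436 × 10^-3 × 58.32 = 0.2587 g
% Mg(OH)2 = 0.2587 / 0.3889 × 100 = 66.52 %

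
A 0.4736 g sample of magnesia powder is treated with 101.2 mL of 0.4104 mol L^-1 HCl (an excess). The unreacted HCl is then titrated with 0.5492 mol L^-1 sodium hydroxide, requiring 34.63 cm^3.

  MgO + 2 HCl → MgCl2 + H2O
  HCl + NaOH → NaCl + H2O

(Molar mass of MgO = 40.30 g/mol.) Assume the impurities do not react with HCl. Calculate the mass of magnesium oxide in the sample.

0.4537 g

n(HCl) added = 0.1012 × 0.4104 = 0.04153 mol
n(NaOH) used in back-titration = 0.03463 × 0.5492 = 0.01902 mol
n(HCl) left over = 0.01902 mol (1:1 ratio)
n(HCl) consumed by analyte = 0.04153 − 0.01902 = 0.02251 mol
From the 1:2 ratio, n(MgO) = 1/2 × 0.02251 = 0.01126 mol
mass of MgO = 0.01126 × 40.30 = 0.4537 g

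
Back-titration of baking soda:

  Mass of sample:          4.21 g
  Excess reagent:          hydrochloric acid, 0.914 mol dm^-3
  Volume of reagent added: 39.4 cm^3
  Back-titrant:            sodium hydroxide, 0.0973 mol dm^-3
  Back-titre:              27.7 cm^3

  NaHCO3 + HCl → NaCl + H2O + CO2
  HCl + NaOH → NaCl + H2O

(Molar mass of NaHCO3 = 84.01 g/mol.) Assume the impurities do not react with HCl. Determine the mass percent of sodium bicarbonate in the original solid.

66.5 %

n(HCl) added = 0.0394 × 0.914 = 0.0360 mol
n(NaOH) used in back-titration = 0.0277 × 0.0973 = 2.70 × 10^-3 mol
n(HCl) left over = 2.70 × 10^-3 mol (1:1 ratio)
n(HCl) consumed by analyte = 0.0360 − 2.70 × 10^-3 = 0.0333 mol
n(NaHCO3) = 0.0333 mol (1:1 ratio)
mass of NaHCO3 = 0.0333 × 84.01 = 2.80 g
% NaHCO3 = 2.80 / 4.21 × 100 = 66.5 %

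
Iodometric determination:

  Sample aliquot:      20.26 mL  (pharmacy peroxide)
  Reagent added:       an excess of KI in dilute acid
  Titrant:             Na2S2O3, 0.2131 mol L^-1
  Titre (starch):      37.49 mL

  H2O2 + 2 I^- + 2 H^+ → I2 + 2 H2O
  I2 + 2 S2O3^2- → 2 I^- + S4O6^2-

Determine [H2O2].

n(S2O3^2-) = 0.03749 × 0.2131 = 7.989 × 10^-3 mol
n(I2) = n(S2O3^2-)/2 = 3.995 × 10^-3 mol
n(H2O2) in the aliquot = 3.995 × 10^-3 mol (1:1 ratio)
[H2O2] = 3.995 × 10^-3 / 0.02026 = 0.1972 mol/L

0.1972 mol/L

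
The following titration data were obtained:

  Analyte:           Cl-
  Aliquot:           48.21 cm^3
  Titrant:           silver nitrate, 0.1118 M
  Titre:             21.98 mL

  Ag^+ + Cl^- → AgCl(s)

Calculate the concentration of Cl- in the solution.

n(AgNO3) = 0.02198 L × 0.1118 mol/L = 2.457 × 10^-3 mol
n(Cl-) = 2.457 × 10^-3 mol (1:1 mole ratio)
[Cl-] = 2.457 × 10^-3 mol / 0.04821 L = 0.05097 mol/L

0.05097 M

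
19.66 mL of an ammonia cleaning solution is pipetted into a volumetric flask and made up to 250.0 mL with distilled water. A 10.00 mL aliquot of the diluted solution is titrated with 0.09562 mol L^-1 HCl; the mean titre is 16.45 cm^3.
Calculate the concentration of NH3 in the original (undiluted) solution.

NH3 + HCl → NH4Cl
n(HCl) = 0.01645 × 0.09562 = 1.573 × 10^-3 mol
n(NH3) in the aliquot = 1.573 × 10^-3 mol (1:1 ratio)
[NH3]_dilute = 1.573 × 10^-3 / 0.01000 = 0.1573 mol/L
Dilution factor = 250.0 / 19.66 = 12.72
[NH3]_stock = 0.1573 × 12.72 = 2.000 mol/L

2.000 mol/L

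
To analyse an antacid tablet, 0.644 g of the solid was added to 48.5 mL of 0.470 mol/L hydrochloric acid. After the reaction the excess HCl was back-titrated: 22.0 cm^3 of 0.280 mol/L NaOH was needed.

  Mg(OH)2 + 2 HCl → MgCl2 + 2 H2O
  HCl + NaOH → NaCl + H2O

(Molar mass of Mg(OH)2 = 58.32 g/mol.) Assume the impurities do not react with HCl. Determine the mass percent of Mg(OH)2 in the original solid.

75.3 %

n(HCl) added = 0.0485 × 0.470 = 0.0228 mol
n(NaOH) used in back-titration = 0.0220 × 0.280 = 6.16 × 10^-3 mol
n(HCl) left over = 6.16 × 10^-3 mol (1:1 ratio)
n(HCl) consumed by analyte = 0.0228 − 6.16 × 10^-3 = 0.0166 mol
From the 1:2 ratio, n(Mg(OH)2) = 1/2 × 0.0166 = 8.32 × 10^-3 mol
mass of Mg(OH)2 = 8.32 × 10^-3 × 58.32 = 0.485 g
% Mg(OH)2 = 0.485 / 0.644 × 100 = 75.3 %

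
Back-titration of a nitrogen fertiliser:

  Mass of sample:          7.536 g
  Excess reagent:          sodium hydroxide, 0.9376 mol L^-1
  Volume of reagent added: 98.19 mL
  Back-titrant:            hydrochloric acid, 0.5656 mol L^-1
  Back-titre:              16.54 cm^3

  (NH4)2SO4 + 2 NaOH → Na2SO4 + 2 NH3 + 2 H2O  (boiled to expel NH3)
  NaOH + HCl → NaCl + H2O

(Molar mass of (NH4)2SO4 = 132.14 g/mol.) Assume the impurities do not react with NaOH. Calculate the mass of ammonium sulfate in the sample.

n(NaOH) added = 0.09819 × 0.9376 = 0.09206 mol
n(HCl) used in back-titration = 0.01654 × 0.5656 = 9.355 × 10^-3 mol
n(NaOH) left over = 9.355 × 10^-3 mol (1:1 ratio)
n(NaOH) consumed by analyte = 0.09206 − 9.355 × 10^-3 = 0.08271 mol
From the 1:2 ratio, n((NH4)2SO4) = 1/2 × 0.08271 = 0.04135 mol
mass of (NH4)2SO4 = 0.04135 × 132.14 = 5.465 g

5.465 g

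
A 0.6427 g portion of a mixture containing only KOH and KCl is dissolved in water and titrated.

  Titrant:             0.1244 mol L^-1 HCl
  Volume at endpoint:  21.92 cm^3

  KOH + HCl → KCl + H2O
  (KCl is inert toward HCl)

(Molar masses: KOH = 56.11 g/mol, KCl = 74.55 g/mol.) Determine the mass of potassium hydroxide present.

0.1530 g

n(HCl) = 0.02192 × 0.1244 = 2.727 × 10^-3 mol
Let x = n(KOH), y = n(KCl).
Titrant: 1x = 2.727 × 10^-3;  mass: 56.11x + 74.55y = 0.6427
Solving, x = 2.727 × 10^-3 mol, y = 6.569 × 10^-3 mol
mass of KOH = 2.727 × 10^-3 × 56.11 = 0.1530 g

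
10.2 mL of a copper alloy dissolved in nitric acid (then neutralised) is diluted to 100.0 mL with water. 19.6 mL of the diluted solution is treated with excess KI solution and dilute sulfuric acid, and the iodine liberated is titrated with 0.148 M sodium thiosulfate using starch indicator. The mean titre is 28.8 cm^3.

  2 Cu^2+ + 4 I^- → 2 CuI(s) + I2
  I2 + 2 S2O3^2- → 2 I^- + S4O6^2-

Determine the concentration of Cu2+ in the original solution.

n(S2O3^2-) = 0.0288 × 0.148 = 4.26 × 10^-3 mol
n(I2) = n(S2O3^2-)/2 = 2.13 × 10^-3 mol
From the 2:1 ratio, n(Cu2+) in the aliquot = 2/1 × 2.13 × 10^-3 = 4.26 × 10^-3 mol
[Cu2+]_dilute = 4.26 × 10^-3 / 0.0196 = 0.217 mol/L
[Cu2+]_original = 0.217 × 100.0/10.2 = 2.13 mol/L

2.13 M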